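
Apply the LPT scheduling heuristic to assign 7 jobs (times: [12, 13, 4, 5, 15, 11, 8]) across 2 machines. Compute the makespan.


Sort jobs in decreasing order (LPT): [15, 13, 12, 11, 8, 5, 4]
Assign each job to the least loaded machine:
  Machine 1: jobs [15, 11, 5, 4], load = 35
  Machine 2: jobs [13, 12, 8], load = 33
Makespan = max load = 35

35


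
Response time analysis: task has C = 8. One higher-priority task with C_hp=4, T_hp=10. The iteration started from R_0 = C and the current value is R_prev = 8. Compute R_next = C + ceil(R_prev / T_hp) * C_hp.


R_next = C + ceil(R_prev / T_hp) * C_hp
ceil(8 / 10) = ceil(0.8) = 1
Interference = 1 * 4 = 4
R_next = 8 + 4 = 12

12


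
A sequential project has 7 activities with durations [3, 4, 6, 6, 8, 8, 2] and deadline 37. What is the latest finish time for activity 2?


LF(activity 2) = deadline - sum of successor durations
Successors: activities 3 through 7 with durations [6, 6, 8, 8, 2]
Sum of successor durations = 30
LF = 37 - 30 = 7

7


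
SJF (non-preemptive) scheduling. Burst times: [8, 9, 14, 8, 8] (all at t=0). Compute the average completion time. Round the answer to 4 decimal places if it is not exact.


SJF order (ascending): [8, 8, 8, 9, 14]
Completion times:
  Job 1: burst=8, C=8
  Job 2: burst=8, C=16
  Job 3: burst=8, C=24
  Job 4: burst=9, C=33
  Job 5: burst=14, C=47
Average completion = 128/5 = 25.6

25.6


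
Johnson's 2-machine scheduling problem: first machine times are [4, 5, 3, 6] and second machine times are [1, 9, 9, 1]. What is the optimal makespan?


Apply Johnson's rule:
  Group 1 (a <= b): [(3, 3, 9), (2, 5, 9)]
  Group 2 (a > b): [(1, 4, 1), (4, 6, 1)]
Optimal job order: [3, 2, 1, 4]
Schedule:
  Job 3: M1 done at 3, M2 done at 12
  Job 2: M1 done at 8, M2 done at 21
  Job 1: M1 done at 12, M2 done at 22
  Job 4: M1 done at 18, M2 done at 23
Makespan = 23

23


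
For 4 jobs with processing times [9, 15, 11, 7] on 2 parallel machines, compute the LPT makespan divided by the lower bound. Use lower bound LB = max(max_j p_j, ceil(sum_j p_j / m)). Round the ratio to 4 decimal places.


LPT order: [15, 11, 9, 7]
Machine loads after assignment: [22, 20]
LPT makespan = 22
Lower bound = max(max_job, ceil(total/2)) = max(15, 21) = 21
Ratio = 22 / 21 = 1.0476

1.0476


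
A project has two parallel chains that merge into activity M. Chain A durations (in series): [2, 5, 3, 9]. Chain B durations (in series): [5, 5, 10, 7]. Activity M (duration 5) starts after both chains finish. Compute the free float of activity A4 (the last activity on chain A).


ES(A4) = sum of predecessors on chain A = 10
EF(A4) = ES + duration = 10 + 9 = 19
Successor of A4 is M. ES(M) = max(sum(A), sum(B)) = max(19, 27) = 27
Free float = ES(successor) - EF(current) = 27 - 19 = 8

8


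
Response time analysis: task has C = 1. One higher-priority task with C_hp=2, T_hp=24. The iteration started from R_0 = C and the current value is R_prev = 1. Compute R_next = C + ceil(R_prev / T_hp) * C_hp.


R_next = C + ceil(R_prev / T_hp) * C_hp
ceil(1 / 24) = ceil(0.0417) = 1
Interference = 1 * 2 = 2
R_next = 1 + 2 = 3

3


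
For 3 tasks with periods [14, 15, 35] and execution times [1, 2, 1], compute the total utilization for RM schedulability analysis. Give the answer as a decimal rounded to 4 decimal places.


Compute individual utilizations (exact fractions):
  Task 1: C/T = 1/14 (approx. 0.0714)
  Task 2: C/T = 2/15 (approx. 0.1333)
  Task 3: C/T = 1/35 (approx. 0.0286)
Total utilization U = 1/14 + 2/15 + 1/35 = 7/30
Rounded to 4 decimal places: U = 0.2333
RM (Liu & Layland) bound for 3 tasks = 0.779763; compare with U = 7/30 (approx. 0.233333)
U <= bound, so schedulable by RM sufficient condition.

0.2333


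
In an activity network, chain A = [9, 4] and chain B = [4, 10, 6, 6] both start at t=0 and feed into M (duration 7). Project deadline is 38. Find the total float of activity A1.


Forward pass: ES(A1) = sum of predecessors on chain A = 0
EF = ES + duration = 0 + 9 = 9
Backward pass: LF(M) = deadline = 38; LS(M) = 38 - 7 = 31
LF(A1) = LS(M) - sum(successors on chain A) = 31 - 4 = 27
LS = LF - duration = 27 - 9 = 18
Total float = LS - ES = 18 - 0 = 18

18


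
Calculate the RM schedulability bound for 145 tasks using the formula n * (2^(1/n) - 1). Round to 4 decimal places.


Compute 2^(1/145) = 1.0047917694
Subtract 1: 1.0047917694 - 1 = 0.0047917694
Multiply by n: 145 * 0.0047917694 = 0.6948065630
Round to 4 dp: 0.6948

0.6948


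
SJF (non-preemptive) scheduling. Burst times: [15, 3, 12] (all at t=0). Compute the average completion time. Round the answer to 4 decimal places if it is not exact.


SJF order (ascending): [3, 12, 15]
Completion times:
  Job 1: burst=3, C=3
  Job 2: burst=12, C=15
  Job 3: burst=15, C=30
Average completion = 48/3 = 16.0

16.0


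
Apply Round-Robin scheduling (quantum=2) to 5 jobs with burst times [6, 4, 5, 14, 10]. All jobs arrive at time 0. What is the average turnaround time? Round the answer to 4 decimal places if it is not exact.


Time quantum = 2
Execution trace:
  J1 runs 2 units, time = 2
  J2 runs 2 units, time = 4
  J3 runs 2 units, time = 6
  J4 runs 2 units, time = 8
  J5 runs 2 units, time = 10
  J1 runs 2 units, time = 12
  J2 runs 2 units, time = 14
  J3 runs 2 units, time = 16
  J4 runs 2 units, time = 18
  J5 runs 2 units, time = 20
  J1 runs 2 units, time = 22
  J3 runs 1 units, time = 23
  J4 runs 2 units, time = 25
  J5 runs 2 units, time = 27
  J4 runs 2 units, time = 29
  J5 runs 2 units, time = 31
  J4 runs 2 units, time = 33
  J5 runs 2 units, time = 35
  J4 runs 2 units, time = 37
  J4 runs 2 units, time = 39
Finish times: [22, 14, 23, 39, 35]
Average turnaround = 133/5 = 26.6

26.6


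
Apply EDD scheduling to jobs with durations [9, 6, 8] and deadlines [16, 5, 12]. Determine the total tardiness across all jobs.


Sort by due date (EDD order): [(6, 5), (8, 12), (9, 16)]
Compute completion times and tardiness:
  Job 1: p=6, d=5, C=6, tardiness=max(0,6-5)=1
  Job 2: p=8, d=12, C=14, tardiness=max(0,14-12)=2
  Job 3: p=9, d=16, C=23, tardiness=max(0,23-16)=7
Total tardiness = 10

10


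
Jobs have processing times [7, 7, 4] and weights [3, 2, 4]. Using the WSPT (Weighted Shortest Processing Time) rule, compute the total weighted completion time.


Compute p/w ratios and sort ascending (WSPT): [(4, 4), (7, 3), (7, 2)]
Compute weighted completion times:
  Job (p=4,w=4): C=4, w*C=4*4=16
  Job (p=7,w=3): C=11, w*C=3*11=33
  Job (p=7,w=2): C=18, w*C=2*18=36
Total weighted completion time = 85

85


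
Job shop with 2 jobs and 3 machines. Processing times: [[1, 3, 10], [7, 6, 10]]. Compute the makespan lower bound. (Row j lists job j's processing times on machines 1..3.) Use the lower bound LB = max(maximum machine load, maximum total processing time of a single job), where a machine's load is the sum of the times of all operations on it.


Machine loads:
  Machine 1: 1 + 7 = 8
  Machine 2: 3 + 6 = 9
  Machine 3: 10 + 10 = 20
Max machine load = 20
Job totals:
  Job 1: 14
  Job 2: 23
Max job total = 23
Lower bound = max(20, 23) = 23

23


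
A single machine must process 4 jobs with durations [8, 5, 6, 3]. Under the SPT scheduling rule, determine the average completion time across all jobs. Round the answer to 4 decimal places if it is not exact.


Sort jobs by processing time (SPT order): [3, 5, 6, 8]
Compute completion times sequentially:
  Job 1: processing = 3, completes at 3
  Job 2: processing = 5, completes at 8
  Job 3: processing = 6, completes at 14
  Job 4: processing = 8, completes at 22
Sum of completion times = 47
Average completion time = 47/4 = 11.75

11.75


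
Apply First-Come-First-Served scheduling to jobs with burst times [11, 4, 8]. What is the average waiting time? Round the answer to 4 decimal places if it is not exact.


FCFS order (as given): [11, 4, 8]
Waiting times:
  Job 1: wait = 0
  Job 2: wait = 11
  Job 3: wait = 15
Sum of waiting times = 26
Average waiting time = 26/3 = 8.6667

8.6667


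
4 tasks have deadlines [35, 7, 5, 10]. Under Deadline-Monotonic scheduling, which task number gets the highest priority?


Sort tasks by relative deadline (ascending):
  Task 3: deadline = 5
  Task 2: deadline = 7
  Task 4: deadline = 10
  Task 1: deadline = 35
Priority order (highest first): [3, 2, 4, 1]
Highest priority task = 3

3


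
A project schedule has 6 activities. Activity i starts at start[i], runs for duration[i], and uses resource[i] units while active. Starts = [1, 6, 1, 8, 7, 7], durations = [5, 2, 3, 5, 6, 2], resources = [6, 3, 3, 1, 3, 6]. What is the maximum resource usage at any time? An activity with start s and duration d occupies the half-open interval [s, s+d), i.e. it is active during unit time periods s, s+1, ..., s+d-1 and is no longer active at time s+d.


Each activity i is active on [start_i, start_i + duration_i).
Compute total resource usage per time slot:
  t=0: active resources = [], total = 0
  t=1: active resources = [6, 3], total = 9
  t=2: active resources = [6, 3], total = 9
  t=3: active resources = [6, 3], total = 9
  t=4: active resources = [6], total = 6
  t=5: active resources = [6], total = 6
  t=6: active resources = [3], total = 3
  t=7: active resources = [3, 3, 6], total = 12
  t=8: active resources = [1, 3, 6], total = 10
  t=9: active resources = [1, 3], total = 4
  t=10: active resources = [1, 3], total = 4
  t=11: active resources = [1, 3], total = 4
  t=12: active resources = [1, 3], total = 4
Peak resource demand = 12

12


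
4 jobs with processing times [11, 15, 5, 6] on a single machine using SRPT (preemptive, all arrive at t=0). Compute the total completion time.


Since all jobs arrive at t=0, SRPT equals SPT ordering.
SPT order: [5, 6, 11, 15]
Completion times:
  Job 1: p=5, C=5
  Job 2: p=6, C=11
  Job 3: p=11, C=22
  Job 4: p=15, C=37
Total completion time = 5 + 11 + 22 + 37 = 75

75


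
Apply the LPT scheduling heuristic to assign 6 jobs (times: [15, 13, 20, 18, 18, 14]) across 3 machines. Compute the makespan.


Sort jobs in decreasing order (LPT): [20, 18, 18, 15, 14, 13]
Assign each job to the least loaded machine:
  Machine 1: jobs [20, 13], load = 33
  Machine 2: jobs [18, 15], load = 33
  Machine 3: jobs [18, 14], load = 32
Makespan = max load = 33

33


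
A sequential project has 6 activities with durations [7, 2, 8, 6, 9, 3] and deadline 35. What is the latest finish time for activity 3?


LF(activity 3) = deadline - sum of successor durations
Successors: activities 4 through 6 with durations [6, 9, 3]
Sum of successor durations = 18
LF = 35 - 18 = 17

17


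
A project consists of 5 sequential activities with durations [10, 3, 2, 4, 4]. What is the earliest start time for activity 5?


Activity 5 starts after activities 1 through 4 complete.
Predecessor durations: [10, 3, 2, 4]
ES = 10 + 3 + 2 + 4 = 19

19


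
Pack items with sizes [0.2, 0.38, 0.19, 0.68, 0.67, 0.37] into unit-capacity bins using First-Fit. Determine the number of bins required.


Place items sequentially using First-Fit:
  Item 0.2 -> new Bin 1
  Item 0.38 -> Bin 1 (now 0.58)
  Item 0.19 -> Bin 1 (now 0.77)
  Item 0.68 -> new Bin 2
  Item 0.67 -> new Bin 3
  Item 0.37 -> new Bin 4
Total bins used = 4

4


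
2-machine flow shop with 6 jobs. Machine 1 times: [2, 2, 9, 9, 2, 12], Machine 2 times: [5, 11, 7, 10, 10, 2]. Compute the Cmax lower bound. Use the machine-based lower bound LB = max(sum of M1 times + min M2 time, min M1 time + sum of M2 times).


LB1 = sum(M1 times) + min(M2 times) = 36 + 2 = 38
LB2 = min(M1 times) + sum(M2 times) = 2 + 45 = 47
Lower bound = max(LB1, LB2) = max(38, 47) = 47

47


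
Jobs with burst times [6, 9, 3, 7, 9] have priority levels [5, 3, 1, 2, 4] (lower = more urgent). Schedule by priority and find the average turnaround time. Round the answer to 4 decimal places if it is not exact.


Sort by priority (ascending = highest first):
Order: [(1, 3), (2, 7), (3, 9), (4, 9), (5, 6)]
Completion times:
  Priority 1, burst=3, C=3
  Priority 2, burst=7, C=10
  Priority 3, burst=9, C=19
  Priority 4, burst=9, C=28
  Priority 5, burst=6, C=34
Average turnaround = 94/5 = 18.8

18.8


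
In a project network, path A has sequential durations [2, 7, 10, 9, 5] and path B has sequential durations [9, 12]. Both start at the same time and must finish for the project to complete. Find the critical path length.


Path A total = 2 + 7 + 10 + 9 + 5 = 33
Path B total = 9 + 12 = 21
Critical path = longest path = max(33, 21) = 33

33


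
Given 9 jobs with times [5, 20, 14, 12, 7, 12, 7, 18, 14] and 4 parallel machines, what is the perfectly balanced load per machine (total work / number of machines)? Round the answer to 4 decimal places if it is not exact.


Total processing time = 5 + 20 + 14 + 12 + 7 + 12 + 7 + 18 + 14 = 109
Number of machines = 4
Ideal balanced load = 109 / 4 = 27.25

27.25


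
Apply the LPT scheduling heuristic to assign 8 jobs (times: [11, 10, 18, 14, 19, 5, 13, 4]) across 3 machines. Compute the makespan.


Sort jobs in decreasing order (LPT): [19, 18, 14, 13, 11, 10, 5, 4]
Assign each job to the least loaded machine:
  Machine 1: jobs [19, 10, 4], load = 33
  Machine 2: jobs [18, 11], load = 29
  Machine 3: jobs [14, 13, 5], load = 32
Makespan = max load = 33

33


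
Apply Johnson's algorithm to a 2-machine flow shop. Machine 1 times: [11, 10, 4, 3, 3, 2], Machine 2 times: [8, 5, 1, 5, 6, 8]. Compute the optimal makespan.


Apply Johnson's rule:
  Group 1 (a <= b): [(6, 2, 8), (4, 3, 5), (5, 3, 6)]
  Group 2 (a > b): [(1, 11, 8), (2, 10, 5), (3, 4, 1)]
Optimal job order: [6, 4, 5, 1, 2, 3]
Schedule:
  Job 6: M1 done at 2, M2 done at 10
  Job 4: M1 done at 5, M2 done at 15
  Job 5: M1 done at 8, M2 done at 21
  Job 1: M1 done at 19, M2 done at 29
  Job 2: M1 done at 29, M2 done at 34
  Job 3: M1 done at 33, M2 done at 35
Makespan = 35

35


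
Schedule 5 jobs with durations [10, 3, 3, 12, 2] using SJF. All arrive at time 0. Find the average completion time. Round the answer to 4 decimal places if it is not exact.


SJF order (ascending): [2, 3, 3, 10, 12]
Completion times:
  Job 1: burst=2, C=2
  Job 2: burst=3, C=5
  Job 3: burst=3, C=8
  Job 4: burst=10, C=18
  Job 5: burst=12, C=30
Average completion = 63/5 = 12.6

12.6


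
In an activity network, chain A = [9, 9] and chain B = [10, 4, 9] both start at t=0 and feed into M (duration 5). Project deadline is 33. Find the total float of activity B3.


Forward pass: ES(B3) = sum of predecessors on chain B = 14
EF = ES + duration = 14 + 9 = 23
Backward pass: LF(M) = deadline = 33; LS(M) = 33 - 5 = 28
LF(B3) = LS(M) - sum(successors on chain B) = 28 - 0 = 28
LS = LF - duration = 28 - 9 = 19
Total float = LS - ES = 19 - 14 = 5

5


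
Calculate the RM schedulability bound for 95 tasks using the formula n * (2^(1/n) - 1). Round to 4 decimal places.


Compute 2^(1/95) = 1.0073229689
Subtract 1: 1.0073229689 - 1 = 0.0073229689
Multiply by n: 95 * 0.0073229689 = 0.6956820455
Round to 4 dp: 0.6957

0.6957


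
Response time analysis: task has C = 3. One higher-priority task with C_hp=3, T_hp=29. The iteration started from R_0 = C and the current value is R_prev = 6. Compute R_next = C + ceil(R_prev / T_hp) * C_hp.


R_next = C + ceil(R_prev / T_hp) * C_hp
ceil(6 / 29) = ceil(0.2069) = 1
Interference = 1 * 3 = 3
R_next = 3 + 3 = 6
R_next = R_prev, so the iteration has converged (response time = 6).

6


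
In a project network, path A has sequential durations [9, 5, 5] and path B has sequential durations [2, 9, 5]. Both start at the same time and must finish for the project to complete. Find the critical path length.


Path A total = 9 + 5 + 5 = 19
Path B total = 2 + 9 + 5 = 16
Critical path = longest path = max(19, 16) = 19

19


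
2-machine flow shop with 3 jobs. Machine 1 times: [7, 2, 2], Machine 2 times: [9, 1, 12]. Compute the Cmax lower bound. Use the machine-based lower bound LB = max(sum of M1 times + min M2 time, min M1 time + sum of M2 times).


LB1 = sum(M1 times) + min(M2 times) = 11 + 1 = 12
LB2 = min(M1 times) + sum(M2 times) = 2 + 22 = 24
Lower bound = max(LB1, LB2) = max(12, 24) = 24

24


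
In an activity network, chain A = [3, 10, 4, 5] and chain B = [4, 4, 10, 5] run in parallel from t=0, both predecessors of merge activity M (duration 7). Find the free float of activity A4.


ES(A4) = sum of predecessors on chain A = 17
EF(A4) = ES + duration = 17 + 5 = 22
Successor of A4 is M. ES(M) = max(sum(A), sum(B)) = max(22, 23) = 23
Free float = ES(successor) - EF(current) = 23 - 22 = 1

1


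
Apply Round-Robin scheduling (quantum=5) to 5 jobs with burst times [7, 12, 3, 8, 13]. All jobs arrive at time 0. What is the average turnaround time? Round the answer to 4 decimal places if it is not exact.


Time quantum = 5
Execution trace:
  J1 runs 5 units, time = 5
  J2 runs 5 units, time = 10
  J3 runs 3 units, time = 13
  J4 runs 5 units, time = 18
  J5 runs 5 units, time = 23
  J1 runs 2 units, time = 25
  J2 runs 5 units, time = 30
  J4 runs 3 units, time = 33
  J5 runs 5 units, time = 38
  J2 runs 2 units, time = 40
  J5 runs 3 units, time = 43
Finish times: [25, 40, 13, 33, 43]
Average turnaround = 154/5 = 30.8

30.8


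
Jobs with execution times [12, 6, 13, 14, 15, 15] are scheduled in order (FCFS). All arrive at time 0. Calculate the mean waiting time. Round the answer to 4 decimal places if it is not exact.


FCFS order (as given): [12, 6, 13, 14, 15, 15]
Waiting times:
  Job 1: wait = 0
  Job 2: wait = 12
  Job 3: wait = 18
  Job 4: wait = 31
  Job 5: wait = 45
  Job 6: wait = 60
Sum of waiting times = 166
Average waiting time = 166/6 = 27.6667

27.6667


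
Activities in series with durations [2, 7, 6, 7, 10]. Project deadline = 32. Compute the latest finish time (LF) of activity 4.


LF(activity 4) = deadline - sum of successor durations
Successors: activities 5 through 5 with durations [10]
Sum of successor durations = 10
LF = 32 - 10 = 22

22


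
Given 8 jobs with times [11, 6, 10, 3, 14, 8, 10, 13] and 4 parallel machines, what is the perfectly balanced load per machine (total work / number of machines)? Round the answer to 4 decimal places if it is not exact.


Total processing time = 11 + 6 + 10 + 3 + 14 + 8 + 10 + 13 = 75
Number of machines = 4
Ideal balanced load = 75 / 4 = 18.75

18.75


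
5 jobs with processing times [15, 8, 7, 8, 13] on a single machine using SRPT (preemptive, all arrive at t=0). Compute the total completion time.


Since all jobs arrive at t=0, SRPT equals SPT ordering.
SPT order: [7, 8, 8, 13, 15]
Completion times:
  Job 1: p=7, C=7
  Job 2: p=8, C=15
  Job 3: p=8, C=23
  Job 4: p=13, C=36
  Job 5: p=15, C=51
Total completion time = 7 + 15 + 23 + 36 + 51 = 132

132


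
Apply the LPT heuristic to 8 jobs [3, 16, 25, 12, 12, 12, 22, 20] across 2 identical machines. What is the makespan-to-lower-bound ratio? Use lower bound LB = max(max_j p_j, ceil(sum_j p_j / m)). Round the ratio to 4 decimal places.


LPT order: [25, 22, 20, 16, 12, 12, 12, 3]
Machine loads after assignment: [65, 57]
LPT makespan = 65
Lower bound = max(max_job, ceil(total/2)) = max(25, 61) = 61
Ratio = 65 / 61 = 1.0656

1.0656


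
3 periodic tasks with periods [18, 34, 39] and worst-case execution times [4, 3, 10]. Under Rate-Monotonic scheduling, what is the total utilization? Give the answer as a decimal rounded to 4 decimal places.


Compute individual utilizations (exact fractions):
  Task 1: C/T = 4/18 = 2/9 (approx. 0.2222)
  Task 2: C/T = 3/34 (approx. 0.0882)
  Task 3: C/T = 10/39 (approx. 0.2564)
Total utilization U = 2/9 + 3/34 + 10/39 = 2255/3978
Rounded to 4 decimal places: U = 0.5669
RM (Liu & Layland) bound for 3 tasks = 0.779763; compare with U = 2255/3978 (approx. 0.566868)
U <= bound, so schedulable by RM sufficient condition.

0.5669


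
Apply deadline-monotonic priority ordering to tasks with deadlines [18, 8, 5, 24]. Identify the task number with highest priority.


Sort tasks by relative deadline (ascending):
  Task 3: deadline = 5
  Task 2: deadline = 8
  Task 1: deadline = 18
  Task 4: deadline = 24
Priority order (highest first): [3, 2, 1, 4]
Highest priority task = 3

3


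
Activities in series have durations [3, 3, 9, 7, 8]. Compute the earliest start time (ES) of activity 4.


Activity 4 starts after activities 1 through 3 complete.
Predecessor durations: [3, 3, 9]
ES = 3 + 3 + 9 = 15

15


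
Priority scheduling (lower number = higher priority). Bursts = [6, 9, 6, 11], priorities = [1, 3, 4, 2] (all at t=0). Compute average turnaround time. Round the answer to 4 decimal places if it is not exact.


Sort by priority (ascending = highest first):
Order: [(1, 6), (2, 11), (3, 9), (4, 6)]
Completion times:
  Priority 1, burst=6, C=6
  Priority 2, burst=11, C=17
  Priority 3, burst=9, C=26
  Priority 4, burst=6, C=32
Average turnaround = 81/4 = 20.25

20.25


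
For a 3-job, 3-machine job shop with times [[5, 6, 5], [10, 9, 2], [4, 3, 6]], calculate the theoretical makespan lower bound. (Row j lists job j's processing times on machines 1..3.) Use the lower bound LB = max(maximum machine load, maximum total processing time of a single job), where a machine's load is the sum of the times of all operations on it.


Machine loads:
  Machine 1: 5 + 10 + 4 = 19
  Machine 2: 6 + 9 + 3 = 18
  Machine 3: 5 + 2 + 6 = 13
Max machine load = 19
Job totals:
  Job 1: 16
  Job 2: 21
  Job 3: 13
Max job total = 21
Lower bound = max(19, 21) = 21

21


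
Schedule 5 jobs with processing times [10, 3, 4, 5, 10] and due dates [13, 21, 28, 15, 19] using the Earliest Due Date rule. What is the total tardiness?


Sort by due date (EDD order): [(10, 13), (5, 15), (10, 19), (3, 21), (4, 28)]
Compute completion times and tardiness:
  Job 1: p=10, d=13, C=10, tardiness=max(0,10-13)=0
  Job 2: p=5, d=15, C=15, tardiness=max(0,15-15)=0
  Job 3: p=10, d=19, C=25, tardiness=max(0,25-19)=6
  Job 4: p=3, d=21, C=28, tardiness=max(0,28-21)=7
  Job 5: p=4, d=28, C=32, tardiness=max(0,32-28)=4
Total tardiness = 17

17


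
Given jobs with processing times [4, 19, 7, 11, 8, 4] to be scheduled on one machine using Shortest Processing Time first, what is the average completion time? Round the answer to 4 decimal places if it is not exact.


Sort jobs by processing time (SPT order): [4, 4, 7, 8, 11, 19]
Compute completion times sequentially:
  Job 1: processing = 4, completes at 4
  Job 2: processing = 4, completes at 8
  Job 3: processing = 7, completes at 15
  Job 4: processing = 8, completes at 23
  Job 5: processing = 11, completes at 34
  Job 6: processing = 19, completes at 53
Sum of completion times = 137
Average completion time = 137/6 = 22.8333

22.8333


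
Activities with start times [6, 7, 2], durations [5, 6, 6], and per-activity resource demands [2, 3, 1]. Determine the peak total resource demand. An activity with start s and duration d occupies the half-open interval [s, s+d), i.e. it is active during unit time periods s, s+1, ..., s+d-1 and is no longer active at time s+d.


Each activity i is active on [start_i, start_i + duration_i).
Compute total resource usage per time slot:
  t=0: active resources = [], total = 0
  t=1: active resources = [], total = 0
  t=2: active resources = [1], total = 1
  t=3: active resources = [1], total = 1
  t=4: active resources = [1], total = 1
  t=5: active resources = [1], total = 1
  t=6: active resources = [2, 1], total = 3
  t=7: active resources = [2, 3, 1], total = 6
  t=8: active resources = [2, 3], total = 5
  t=9: active resources = [2, 3], total = 5
  t=10: active resources = [2, 3], total = 5
  t=11: active resources = [3], total = 3
  t=12: active resources = [3], total = 3
Peak resource demand = 6

6


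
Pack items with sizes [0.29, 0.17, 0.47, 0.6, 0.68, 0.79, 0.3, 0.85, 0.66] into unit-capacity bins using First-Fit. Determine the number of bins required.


Place items sequentially using First-Fit:
  Item 0.29 -> new Bin 1
  Item 0.17 -> Bin 1 (now 0.46)
  Item 0.47 -> Bin 1 (now 0.93)
  Item 0.6 -> new Bin 2
  Item 0.68 -> new Bin 3
  Item 0.79 -> new Bin 4
  Item 0.3 -> Bin 2 (now 0.9)
  Item 0.85 -> new Bin 5
  Item 0.66 -> new Bin 6
Total bins used = 6

6


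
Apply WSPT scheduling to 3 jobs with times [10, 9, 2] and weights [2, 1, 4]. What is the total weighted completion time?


Compute p/w ratios and sort ascending (WSPT): [(2, 4), (10, 2), (9, 1)]
Compute weighted completion times:
  Job (p=2,w=4): C=2, w*C=4*2=8
  Job (p=10,w=2): C=12, w*C=2*12=24
  Job (p=9,w=1): C=21, w*C=1*21=21
Total weighted completion time = 53

53


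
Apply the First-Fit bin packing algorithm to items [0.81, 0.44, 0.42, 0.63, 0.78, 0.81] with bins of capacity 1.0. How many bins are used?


Place items sequentially using First-Fit:
  Item 0.81 -> new Bin 1
  Item 0.44 -> new Bin 2
  Item 0.42 -> Bin 2 (now 0.86)
  Item 0.63 -> new Bin 3
  Item 0.78 -> new Bin 4
  Item 0.81 -> new Bin 5
Total bins used = 5

5


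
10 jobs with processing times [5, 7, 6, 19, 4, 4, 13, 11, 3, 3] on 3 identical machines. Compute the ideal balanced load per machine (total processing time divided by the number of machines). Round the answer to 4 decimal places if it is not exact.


Total processing time = 5 + 7 + 6 + 19 + 4 + 4 + 13 + 11 + 3 + 3 = 75
Number of machines = 3
Ideal balanced load = 75 / 3 = 25.0

25.0


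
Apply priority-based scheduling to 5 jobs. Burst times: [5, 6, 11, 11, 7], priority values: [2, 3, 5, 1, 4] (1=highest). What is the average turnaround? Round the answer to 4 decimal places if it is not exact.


Sort by priority (ascending = highest first):
Order: [(1, 11), (2, 5), (3, 6), (4, 7), (5, 11)]
Completion times:
  Priority 1, burst=11, C=11
  Priority 2, burst=5, C=16
  Priority 3, burst=6, C=22
  Priority 4, burst=7, C=29
  Priority 5, burst=11, C=40
Average turnaround = 118/5 = 23.6

23.6


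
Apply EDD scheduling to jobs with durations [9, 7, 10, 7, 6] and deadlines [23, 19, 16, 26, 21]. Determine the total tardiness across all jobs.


Sort by due date (EDD order): [(10, 16), (7, 19), (6, 21), (9, 23), (7, 26)]
Compute completion times and tardiness:
  Job 1: p=10, d=16, C=10, tardiness=max(0,10-16)=0
  Job 2: p=7, d=19, C=17, tardiness=max(0,17-19)=0
  Job 3: p=6, d=21, C=23, tardiness=max(0,23-21)=2
  Job 4: p=9, d=23, C=32, tardiness=max(0,32-23)=9
  Job 5: p=7, d=26, C=39, tardiness=max(0,39-26)=13
Total tardiness = 24

24


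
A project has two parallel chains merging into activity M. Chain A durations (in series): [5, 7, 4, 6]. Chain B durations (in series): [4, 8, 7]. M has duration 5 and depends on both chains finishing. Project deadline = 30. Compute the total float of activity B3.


Forward pass: ES(B3) = sum of predecessors on chain B = 12
EF = ES + duration = 12 + 7 = 19
Backward pass: LF(M) = deadline = 30; LS(M) = 30 - 5 = 25
LF(B3) = LS(M) - sum(successors on chain B) = 25 - 0 = 25
LS = LF - duration = 25 - 7 = 18
Total float = LS - ES = 18 - 12 = 6

6


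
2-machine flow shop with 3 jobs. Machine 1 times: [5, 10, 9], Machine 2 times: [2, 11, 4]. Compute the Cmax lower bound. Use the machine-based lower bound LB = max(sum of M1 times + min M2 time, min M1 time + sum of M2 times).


LB1 = sum(M1 times) + min(M2 times) = 24 + 2 = 26
LB2 = min(M1 times) + sum(M2 times) = 5 + 17 = 22
Lower bound = max(LB1, LB2) = max(26, 22) = 26

26


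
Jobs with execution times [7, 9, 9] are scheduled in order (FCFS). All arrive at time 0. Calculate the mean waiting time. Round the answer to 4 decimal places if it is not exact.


FCFS order (as given): [7, 9, 9]
Waiting times:
  Job 1: wait = 0
  Job 2: wait = 7
  Job 3: wait = 16
Sum of waiting times = 23
Average waiting time = 23/3 = 7.6667

7.6667


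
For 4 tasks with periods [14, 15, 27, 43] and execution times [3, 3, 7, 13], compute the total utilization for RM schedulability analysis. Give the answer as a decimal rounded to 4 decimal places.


Compute individual utilizations (exact fractions):
  Task 1: C/T = 3/14 (approx. 0.2143)
  Task 2: C/T = 3/15 = 1/5 (approx. 0.2)
  Task 3: C/T = 7/27 (approx. 0.2593)
  Task 4: C/T = 13/43 (approx. 0.3023)
Total utilization U = 3/14 + 1/5 + 7/27 + 13/43 = 79309/81270
Rounded to 4 decimal places: U = 0.9759
RM (Liu & Layland) bound for 4 tasks = 0.756828; compare with U = 79309/81270 (approx. 0.975871)
bound < U <= 1, so the RM sufficient condition is not met (inconclusive; an exact test such as response-time analysis is needed).

0.9759


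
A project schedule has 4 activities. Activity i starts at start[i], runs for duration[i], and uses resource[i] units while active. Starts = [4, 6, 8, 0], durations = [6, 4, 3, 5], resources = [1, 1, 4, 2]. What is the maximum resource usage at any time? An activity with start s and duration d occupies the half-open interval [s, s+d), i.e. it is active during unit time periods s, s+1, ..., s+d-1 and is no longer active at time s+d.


Each activity i is active on [start_i, start_i + duration_i).
Compute total resource usage per time slot:
  t=0: active resources = [2], total = 2
  t=1: active resources = [2], total = 2
  t=2: active resources = [2], total = 2
  t=3: active resources = [2], total = 2
  t=4: active resources = [1, 2], total = 3
  t=5: active resources = [1], total = 1
  t=6: active resources = [1, 1], total = 2
  t=7: active resources = [1, 1], total = 2
  t=8: active resources = [1, 1, 4], total = 6
  t=9: active resources = [1, 1, 4], total = 6
  t=10: active resources = [4], total = 4
Peak resource demand = 6

6


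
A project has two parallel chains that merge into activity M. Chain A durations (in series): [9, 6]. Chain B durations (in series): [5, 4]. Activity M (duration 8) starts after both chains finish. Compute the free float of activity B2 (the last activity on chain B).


ES(B2) = sum of predecessors on chain B = 5
EF(B2) = ES + duration = 5 + 4 = 9
Successor of B2 is M. ES(M) = max(sum(A), sum(B)) = max(15, 9) = 15
Free float = ES(successor) - EF(current) = 15 - 9 = 6

6


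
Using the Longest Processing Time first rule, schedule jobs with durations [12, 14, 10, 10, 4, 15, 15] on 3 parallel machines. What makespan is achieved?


Sort jobs in decreasing order (LPT): [15, 15, 14, 12, 10, 10, 4]
Assign each job to the least loaded machine:
  Machine 1: jobs [15, 10, 4], load = 29
  Machine 2: jobs [15, 10], load = 25
  Machine 3: jobs [14, 12], load = 26
Makespan = max load = 29

29


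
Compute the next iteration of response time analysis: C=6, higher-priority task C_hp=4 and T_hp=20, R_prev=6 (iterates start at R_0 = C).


R_next = C + ceil(R_prev / T_hp) * C_hp
ceil(6 / 20) = ceil(0.3) = 1
Interference = 1 * 4 = 4
R_next = 6 + 4 = 10

10


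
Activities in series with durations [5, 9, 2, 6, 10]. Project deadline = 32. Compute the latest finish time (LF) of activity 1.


LF(activity 1) = deadline - sum of successor durations
Successors: activities 2 through 5 with durations [9, 2, 6, 10]
Sum of successor durations = 27
LF = 32 - 27 = 5

5


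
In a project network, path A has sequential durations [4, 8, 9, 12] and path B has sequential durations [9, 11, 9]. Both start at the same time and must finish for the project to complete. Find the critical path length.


Path A total = 4 + 8 + 9 + 12 = 33
Path B total = 9 + 11 + 9 = 29
Critical path = longest path = max(33, 29) = 33

33


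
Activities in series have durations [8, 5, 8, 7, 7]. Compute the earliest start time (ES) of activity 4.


Activity 4 starts after activities 1 through 3 complete.
Predecessor durations: [8, 5, 8]
ES = 8 + 5 + 8 = 21

21


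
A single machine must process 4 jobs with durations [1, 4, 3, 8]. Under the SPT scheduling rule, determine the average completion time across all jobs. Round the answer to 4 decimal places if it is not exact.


Sort jobs by processing time (SPT order): [1, 3, 4, 8]
Compute completion times sequentially:
  Job 1: processing = 1, completes at 1
  Job 2: processing = 3, completes at 4
  Job 3: processing = 4, completes at 8
  Job 4: processing = 8, completes at 16
Sum of completion times = 29
Average completion time = 29/4 = 7.25

7.25


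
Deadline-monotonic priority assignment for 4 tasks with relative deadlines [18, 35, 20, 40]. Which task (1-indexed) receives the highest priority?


Sort tasks by relative deadline (ascending):
  Task 1: deadline = 18
  Task 3: deadline = 20
  Task 2: deadline = 35
  Task 4: deadline = 40
Priority order (highest first): [1, 3, 2, 4]
Highest priority task = 1

1


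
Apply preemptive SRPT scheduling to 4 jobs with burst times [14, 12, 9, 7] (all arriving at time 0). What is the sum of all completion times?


Since all jobs arrive at t=0, SRPT equals SPT ordering.
SPT order: [7, 9, 12, 14]
Completion times:
  Job 1: p=7, C=7
  Job 2: p=9, C=16
  Job 3: p=12, C=28
  Job 4: p=14, C=42
Total completion time = 7 + 16 + 28 + 42 = 93

93


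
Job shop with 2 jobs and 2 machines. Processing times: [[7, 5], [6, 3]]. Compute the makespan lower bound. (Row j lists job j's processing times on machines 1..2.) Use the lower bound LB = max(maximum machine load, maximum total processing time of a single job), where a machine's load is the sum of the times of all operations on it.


Machine loads:
  Machine 1: 7 + 6 = 13
  Machine 2: 5 + 3 = 8
Max machine load = 13
Job totals:
  Job 1: 12
  Job 2: 9
Max job total = 12
Lower bound = max(13, 12) = 13

13


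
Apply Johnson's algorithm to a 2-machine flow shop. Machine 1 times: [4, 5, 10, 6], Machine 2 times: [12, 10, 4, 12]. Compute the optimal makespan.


Apply Johnson's rule:
  Group 1 (a <= b): [(1, 4, 12), (2, 5, 10), (4, 6, 12)]
  Group 2 (a > b): [(3, 10, 4)]
Optimal job order: [1, 2, 4, 3]
Schedule:
  Job 1: M1 done at 4, M2 done at 16
  Job 2: M1 done at 9, M2 done at 26
  Job 4: M1 done at 15, M2 done at 38
  Job 3: M1 done at 25, M2 done at 42
Makespan = 42

42


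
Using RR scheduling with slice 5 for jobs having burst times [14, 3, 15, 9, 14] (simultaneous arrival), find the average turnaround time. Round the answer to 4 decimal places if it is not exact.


Time quantum = 5
Execution trace:
  J1 runs 5 units, time = 5
  J2 runs 3 units, time = 8
  J3 runs 5 units, time = 13
  J4 runs 5 units, time = 18
  J5 runs 5 units, time = 23
  J1 runs 5 units, time = 28
  J3 runs 5 units, time = 33
  J4 runs 4 units, time = 37
  J5 runs 5 units, time = 42
  J1 runs 4 units, time = 46
  J3 runs 5 units, time = 51
  J5 runs 4 units, time = 55
Finish times: [46, 8, 51, 37, 55]
Average turnaround = 197/5 = 39.4

39.4


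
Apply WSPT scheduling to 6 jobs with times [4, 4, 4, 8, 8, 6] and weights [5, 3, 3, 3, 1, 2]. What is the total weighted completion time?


Compute p/w ratios and sort ascending (WSPT): [(4, 5), (4, 3), (4, 3), (8, 3), (6, 2), (8, 1)]
Compute weighted completion times:
  Job (p=4,w=5): C=4, w*C=5*4=20
  Job (p=4,w=3): C=8, w*C=3*8=24
  Job (p=4,w=3): C=12, w*C=3*12=36
  Job (p=8,w=3): C=20, w*C=3*20=60
  Job (p=6,w=2): C=26, w*C=2*26=52
  Job (p=8,w=1): C=34, w*C=1*34=34
Total weighted completion time = 226

226


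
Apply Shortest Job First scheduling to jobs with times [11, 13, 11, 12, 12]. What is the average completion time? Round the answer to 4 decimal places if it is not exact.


SJF order (ascending): [11, 11, 12, 12, 13]
Completion times:
  Job 1: burst=11, C=11
  Job 2: burst=11, C=22
  Job 3: burst=12, C=34
  Job 4: burst=12, C=46
  Job 5: burst=13, C=59
Average completion = 172/5 = 34.4

34.4


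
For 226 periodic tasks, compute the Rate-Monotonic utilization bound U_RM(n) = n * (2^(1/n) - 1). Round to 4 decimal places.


Compute 2^(1/226) = 1.0030717310
Subtract 1: 1.0030717310 - 1 = 0.0030717310
Multiply by n: 226 * 0.0030717310 = 0.6942112060
Round to 4 dp: 0.6942

0.6942


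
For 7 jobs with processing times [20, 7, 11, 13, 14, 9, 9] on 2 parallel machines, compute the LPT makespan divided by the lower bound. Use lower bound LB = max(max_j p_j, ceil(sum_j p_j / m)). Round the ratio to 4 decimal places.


LPT order: [20, 14, 13, 11, 9, 9, 7]
Machine loads after assignment: [40, 43]
LPT makespan = 43
Lower bound = max(max_job, ceil(total/2)) = max(20, 42) = 42
Ratio = 43 / 42 = 1.0238

1.0238


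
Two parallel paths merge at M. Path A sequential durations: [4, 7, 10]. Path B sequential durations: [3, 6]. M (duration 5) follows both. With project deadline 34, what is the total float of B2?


Forward pass: ES(B2) = sum of predecessors on chain B = 3
EF = ES + duration = 3 + 6 = 9
Backward pass: LF(M) = deadline = 34; LS(M) = 34 - 5 = 29
LF(B2) = LS(M) - sum(successors on chain B) = 29 - 0 = 29
LS = LF - duration = 29 - 6 = 23
Total float = LS - ES = 23 - 3 = 20

20


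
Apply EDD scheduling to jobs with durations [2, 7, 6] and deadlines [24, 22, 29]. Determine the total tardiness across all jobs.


Sort by due date (EDD order): [(7, 22), (2, 24), (6, 29)]
Compute completion times and tardiness:
  Job 1: p=7, d=22, C=7, tardiness=max(0,7-22)=0
  Job 2: p=2, d=24, C=9, tardiness=max(0,9-24)=0
  Job 3: p=6, d=29, C=15, tardiness=max(0,15-29)=0
Total tardiness = 0

0


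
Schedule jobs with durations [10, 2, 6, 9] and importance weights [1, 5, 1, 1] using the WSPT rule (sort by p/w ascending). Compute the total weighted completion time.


Compute p/w ratios and sort ascending (WSPT): [(2, 5), (6, 1), (9, 1), (10, 1)]
Compute weighted completion times:
  Job (p=2,w=5): C=2, w*C=5*2=10
  Job (p=6,w=1): C=8, w*C=1*8=8
  Job (p=9,w=1): C=17, w*C=1*17=17
  Job (p=10,w=1): C=27, w*C=1*27=27
Total weighted completion time = 62

62


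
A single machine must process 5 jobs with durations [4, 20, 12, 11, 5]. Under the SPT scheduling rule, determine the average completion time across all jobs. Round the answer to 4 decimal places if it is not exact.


Sort jobs by processing time (SPT order): [4, 5, 11, 12, 20]
Compute completion times sequentially:
  Job 1: processing = 4, completes at 4
  Job 2: processing = 5, completes at 9
  Job 3: processing = 11, completes at 20
  Job 4: processing = 12, completes at 32
  Job 5: processing = 20, completes at 52
Sum of completion times = 117
Average completion time = 117/5 = 23.4

23.4


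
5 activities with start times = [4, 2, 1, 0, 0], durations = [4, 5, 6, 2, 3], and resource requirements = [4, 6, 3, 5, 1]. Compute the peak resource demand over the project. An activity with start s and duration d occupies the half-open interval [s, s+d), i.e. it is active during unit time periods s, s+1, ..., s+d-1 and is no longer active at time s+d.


Each activity i is active on [start_i, start_i + duration_i).
Compute total resource usage per time slot:
  t=0: active resources = [5, 1], total = 6
  t=1: active resources = [3, 5, 1], total = 9
  t=2: active resources = [6, 3, 1], total = 10
  t=3: active resources = [6, 3], total = 9
  t=4: active resources = [4, 6, 3], total = 13
  t=5: active resources = [4, 6, 3], total = 13
  t=6: active resources = [4, 6, 3], total = 13
  t=7: active resources = [4], total = 4
Peak resource demand = 13

13


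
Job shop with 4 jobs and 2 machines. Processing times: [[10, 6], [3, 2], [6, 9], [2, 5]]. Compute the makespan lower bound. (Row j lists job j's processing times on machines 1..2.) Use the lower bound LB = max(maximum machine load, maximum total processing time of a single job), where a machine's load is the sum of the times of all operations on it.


Machine loads:
  Machine 1: 10 + 3 + 6 + 2 = 21
  Machine 2: 6 + 2 + 9 + 5 = 22
Max machine load = 22
Job totals:
  Job 1: 16
  Job 2: 5
  Job 3: 15
  Job 4: 7
Max job total = 16
Lower bound = max(22, 16) = 22

22


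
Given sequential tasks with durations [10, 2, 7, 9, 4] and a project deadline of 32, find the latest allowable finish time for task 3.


LF(activity 3) = deadline - sum of successor durations
Successors: activities 4 through 5 with durations [9, 4]
Sum of successor durations = 13
LF = 32 - 13 = 19

19


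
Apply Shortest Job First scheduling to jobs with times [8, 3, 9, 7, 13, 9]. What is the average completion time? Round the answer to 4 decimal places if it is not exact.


SJF order (ascending): [3, 7, 8, 9, 9, 13]
Completion times:
  Job 1: burst=3, C=3
  Job 2: burst=7, C=10
  Job 3: burst=8, C=18
  Job 4: burst=9, C=27
  Job 5: burst=9, C=36
  Job 6: burst=13, C=49
Average completion = 143/6 = 23.8333

23.8333
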